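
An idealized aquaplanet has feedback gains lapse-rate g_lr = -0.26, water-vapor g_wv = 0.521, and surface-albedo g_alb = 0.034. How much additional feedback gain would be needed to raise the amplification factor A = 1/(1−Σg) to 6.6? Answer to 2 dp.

0.55

Current total gain = 0.295.
Target gain for A = 6.6: g* = 1 − 1/6.6 = 0.8485.
Additional gain needed = 0.8485 − 0.295 = 0.55.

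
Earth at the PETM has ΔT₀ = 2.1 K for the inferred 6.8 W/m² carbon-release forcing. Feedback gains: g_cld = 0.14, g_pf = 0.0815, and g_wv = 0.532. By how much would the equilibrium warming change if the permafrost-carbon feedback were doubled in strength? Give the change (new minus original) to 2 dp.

4.21 K

Original: g = 0.7535, ΔT = 2.1/(1−0.7535) = 8.5193 K.
With doubled permafrost-carbon: g' = 0.835, ΔT' = 2.1/(1−0.835) = 12.7273 K.
Change = 12.7273 − 8.5193 = 4.21 K.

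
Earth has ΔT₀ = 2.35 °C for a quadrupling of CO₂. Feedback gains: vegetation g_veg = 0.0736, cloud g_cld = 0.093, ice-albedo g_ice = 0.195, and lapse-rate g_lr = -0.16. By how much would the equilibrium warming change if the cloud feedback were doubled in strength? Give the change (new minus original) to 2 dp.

Original: g = 0.2016, ΔT = 2.35/(1−0.2016) = 2.9434 °C.
With doubled cloud: g' = 0.2946, ΔT' = 2.35/(1−0.2946) = 3.3314 °C.
Change = 3.3314 − 2.9434 = 0.39 °C.

0.39 °C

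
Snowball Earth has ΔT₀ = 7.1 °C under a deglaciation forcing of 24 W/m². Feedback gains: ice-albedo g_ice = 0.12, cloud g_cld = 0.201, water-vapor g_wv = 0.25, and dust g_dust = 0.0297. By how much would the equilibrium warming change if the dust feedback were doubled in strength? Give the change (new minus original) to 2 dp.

Original: g = 0.6007, ΔT = 7.1/(1−0.6007) = 17.7811 °C.
With doubled dust: g' = 0.6304, ΔT' = 7.1/(1−0.6304) = 19.2100 °C.
Change = 19.2100 − 17.7811 = 1.43 °C.

1.43 °C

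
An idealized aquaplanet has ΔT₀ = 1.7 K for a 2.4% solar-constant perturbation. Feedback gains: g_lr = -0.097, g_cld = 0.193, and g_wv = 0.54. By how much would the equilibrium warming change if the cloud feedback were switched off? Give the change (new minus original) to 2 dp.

-1.62 K

Original: g = 0.636, ΔT = 1.7/(1−0.636) = 4.6703 K.
Without cloud: g' = 0.443, ΔT' = 1.7/(1−0.443) = 3.0521 K.
Change = 3.0521 − 4.6703 = -1.62 K.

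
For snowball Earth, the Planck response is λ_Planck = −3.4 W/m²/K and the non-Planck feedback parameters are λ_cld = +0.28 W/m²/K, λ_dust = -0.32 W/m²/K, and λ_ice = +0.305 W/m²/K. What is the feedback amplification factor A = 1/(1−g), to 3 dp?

Convert to gains: g_cld = 0.28/3.4 = 0.08235; g_dust = -0.32/3.4 = -0.09412; g_ice = 0.305/3.4 = 0.08971.
Total gain g = 0.07794.
A = 1/(1 − 0.07794) = 1.085.

1.085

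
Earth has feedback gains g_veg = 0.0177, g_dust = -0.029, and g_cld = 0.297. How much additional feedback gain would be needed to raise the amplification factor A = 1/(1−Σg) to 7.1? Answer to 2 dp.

Current total gain = 0.2857.
Target gain for A = 7.1: g* = 1 − 1/7.1 = 0.8592.
Additional gain needed = 0.8592 − 0.2857 = 0.57.

0.57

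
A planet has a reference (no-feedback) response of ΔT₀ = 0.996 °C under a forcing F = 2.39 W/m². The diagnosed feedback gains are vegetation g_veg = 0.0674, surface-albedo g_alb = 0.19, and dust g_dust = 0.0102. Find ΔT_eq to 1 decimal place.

Total gain g = 0.0674 + 0.19 + 0.0102 = 0.2676.
Amplification A = 1/(1 − 0.2676) = 1.365.
ΔT = 0.996 × 1.365 = 1.4 °C.

1.4 °C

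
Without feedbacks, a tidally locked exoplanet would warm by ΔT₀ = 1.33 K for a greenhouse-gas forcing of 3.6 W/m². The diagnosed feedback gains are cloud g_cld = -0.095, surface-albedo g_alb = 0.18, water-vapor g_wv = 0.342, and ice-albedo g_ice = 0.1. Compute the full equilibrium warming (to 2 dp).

Total gain g = -0.095 + 0.18 + 0.342 + 0.1 = 0.527.
Amplification A = 1/(1 − 0.527) = 2.114.
ΔT = 1.33 × 2.114 = 2.81 K.

2.81 K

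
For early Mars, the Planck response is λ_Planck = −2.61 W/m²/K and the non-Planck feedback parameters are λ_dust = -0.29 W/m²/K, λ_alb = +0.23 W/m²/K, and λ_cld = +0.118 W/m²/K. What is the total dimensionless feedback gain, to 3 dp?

0.022

Convert to gains: g_dust = -0.29/2.61 = -0.1111; g_alb = 0.23/2.61 = 0.08812; g_cld = 0.118/2.61 = 0.04521.
Total gain g = 0.02223.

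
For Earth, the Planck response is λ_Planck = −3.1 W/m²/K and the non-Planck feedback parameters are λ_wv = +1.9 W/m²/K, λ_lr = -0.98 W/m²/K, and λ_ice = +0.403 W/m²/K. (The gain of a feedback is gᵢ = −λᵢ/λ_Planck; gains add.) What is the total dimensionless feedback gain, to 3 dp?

0.427

Convert to gains: g_wv = 1.9/3.1 = 0.6129; g_lr = -0.98/3.1 = -0.3161; g_ice = 0.403/3.1 = 0.13.
Total gain g = 0.4268.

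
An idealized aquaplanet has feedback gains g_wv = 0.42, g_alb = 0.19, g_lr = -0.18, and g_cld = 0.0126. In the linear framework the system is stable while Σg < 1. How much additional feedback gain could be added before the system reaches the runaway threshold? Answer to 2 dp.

0.56

Current total gain = 0.42 + 0.19 − 0.18 + 0.0126 = 0.4426.
Margin to runaway = 1 − 0.4426 = 0.56.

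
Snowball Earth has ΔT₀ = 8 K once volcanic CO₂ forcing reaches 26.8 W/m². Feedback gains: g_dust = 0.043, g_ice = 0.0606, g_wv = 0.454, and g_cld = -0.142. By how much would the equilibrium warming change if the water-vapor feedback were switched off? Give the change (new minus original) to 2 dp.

Original: g = 0.4156, ΔT = 8/(1−0.4156) = 13.6893 K.
Without water-vapor: g' = -0.0384, ΔT' = 8/(1+0.0384) = 7.7042 K.
Change = 7.7042 − 13.6893 = -5.99 K.

-5.99 K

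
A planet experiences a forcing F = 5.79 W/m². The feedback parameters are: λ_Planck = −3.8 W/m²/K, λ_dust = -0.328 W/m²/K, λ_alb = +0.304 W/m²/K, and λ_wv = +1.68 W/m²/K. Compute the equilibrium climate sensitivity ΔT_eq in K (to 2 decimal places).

2.70 K

Net feedback parameter λ = (−3.8) + (-0.328) + (+0.304) + (+1.68) = -2.144 W/m²/K.
ΔT = −F/λ = −5.79/(-2.144) = 2.70 K.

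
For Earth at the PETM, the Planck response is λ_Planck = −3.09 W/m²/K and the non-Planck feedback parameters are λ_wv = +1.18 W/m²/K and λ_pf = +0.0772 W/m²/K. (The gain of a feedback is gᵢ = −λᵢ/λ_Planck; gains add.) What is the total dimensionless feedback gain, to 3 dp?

Convert to gains: g_wv = 1.18/3.09 = 0.3819; g_pf = 0.0772/3.09 = 0.02498.
Total gain g = 0.40688.

0.407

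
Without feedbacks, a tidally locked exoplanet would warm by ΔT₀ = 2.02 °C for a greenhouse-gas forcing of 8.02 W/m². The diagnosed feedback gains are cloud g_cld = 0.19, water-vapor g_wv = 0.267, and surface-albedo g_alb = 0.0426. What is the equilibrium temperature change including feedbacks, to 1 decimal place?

4.0 °C

Total gain g = 0.19 + 0.267 + 0.0426 = 0.4996.
Amplification A = 1/(1 − 0.4996) = 1.998.
ΔT = 2.02 × 1.998 = 4.0 °C.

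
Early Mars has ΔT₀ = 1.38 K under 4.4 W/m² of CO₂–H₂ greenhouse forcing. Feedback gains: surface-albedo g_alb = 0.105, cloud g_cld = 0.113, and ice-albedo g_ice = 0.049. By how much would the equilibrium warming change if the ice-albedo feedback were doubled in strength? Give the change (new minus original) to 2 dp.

Original: g = 0.267, ΔT = 1.38/(1−0.267) = 1.8827 K.
With doubled ice-albedo: g' = 0.316, ΔT' = 1.38/(1−0.316) = 2.0175 K.
Change = 2.0175 − 1.8827 = 0.13 K.

0.13 K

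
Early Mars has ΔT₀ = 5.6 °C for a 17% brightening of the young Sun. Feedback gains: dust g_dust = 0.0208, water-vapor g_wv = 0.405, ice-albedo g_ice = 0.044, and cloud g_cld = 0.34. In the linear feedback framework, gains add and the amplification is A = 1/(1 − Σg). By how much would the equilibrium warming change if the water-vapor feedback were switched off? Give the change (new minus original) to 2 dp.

Original: g = 0.8098, ΔT = 5.6/(1−0.8098) = 29.4427 °C.
Without water-vapor: g' = 0.4048, ΔT' = 5.6/(1−0.4048) = 9.4086 °C.
Change = 9.4086 − 29.4427 = -20.03 °C.

-20.03 °C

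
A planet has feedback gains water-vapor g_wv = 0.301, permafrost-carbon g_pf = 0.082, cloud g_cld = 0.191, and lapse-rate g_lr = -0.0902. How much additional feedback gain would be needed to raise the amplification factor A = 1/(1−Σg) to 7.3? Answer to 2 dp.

0.38

Current total gain = 0.4838.
Target gain for A = 7.3: g* = 1 − 1/7.3 = 0.863.
Additional gain needed = 0.863 − 0.4838 = 0.38.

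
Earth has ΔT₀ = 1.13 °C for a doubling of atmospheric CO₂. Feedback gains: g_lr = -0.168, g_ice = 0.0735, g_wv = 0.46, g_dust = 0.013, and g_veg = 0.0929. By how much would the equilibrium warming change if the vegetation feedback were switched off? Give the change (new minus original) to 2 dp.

-0.32 °C

Original: g = 0.4714, ΔT = 1.13/(1−0.4714) = 2.1377 °C.
Without vegetation: g' = 0.3785, ΔT' = 1.13/(1−0.3785) = 1.8182 °C.
Change = 1.8182 − 2.1377 = -0.32 °C.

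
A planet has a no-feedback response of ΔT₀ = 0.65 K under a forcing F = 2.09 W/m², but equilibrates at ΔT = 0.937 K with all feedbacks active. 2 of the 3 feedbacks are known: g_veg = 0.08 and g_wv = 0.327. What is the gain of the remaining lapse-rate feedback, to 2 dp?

Amplification A = ΔT/ΔT₀ = 0.937/0.65 = 1.442.
Total gain g = 1 − 1/A = 1 − 1/1.442 = 0.3065.
Known gains sum to 0.08 + 0.327 = 0.407.
g_lr = 0.3065 − 0.407 = -0.10.

-0.10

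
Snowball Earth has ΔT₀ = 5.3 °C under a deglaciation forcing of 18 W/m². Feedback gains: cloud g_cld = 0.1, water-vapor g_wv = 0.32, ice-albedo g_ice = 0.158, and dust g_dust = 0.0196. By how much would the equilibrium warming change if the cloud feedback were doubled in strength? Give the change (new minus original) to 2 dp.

Original: g = 0.5976, ΔT = 5.3/(1−0.5976) = 13.1710 °C.
With doubled cloud: g' = 0.6976, ΔT' = 5.3/(1−0.6976) = 17.5265 °C.
Change = 17.5265 − 13.1710 = 4.36 °C.

4.36 °C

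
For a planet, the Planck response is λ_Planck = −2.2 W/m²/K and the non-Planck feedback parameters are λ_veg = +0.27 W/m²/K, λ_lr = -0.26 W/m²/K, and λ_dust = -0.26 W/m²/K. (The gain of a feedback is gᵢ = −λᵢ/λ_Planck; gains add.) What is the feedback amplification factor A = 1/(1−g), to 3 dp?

Convert to gains: g_veg = 0.27/2.2 = 0.1227; g_lr = -0.26/2.2 = -0.1182; g_dust = -0.26/2.2 = -0.1182.
Total gain g = -0.1137.
A = 1/(1 + 0.1137) = 0.898.

0.898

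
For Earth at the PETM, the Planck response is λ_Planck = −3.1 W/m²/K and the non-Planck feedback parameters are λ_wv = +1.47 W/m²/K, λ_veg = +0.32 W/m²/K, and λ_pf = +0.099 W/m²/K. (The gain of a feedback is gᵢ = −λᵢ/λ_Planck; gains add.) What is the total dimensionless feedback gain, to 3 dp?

Convert to gains: g_wv = 1.47/3.1 = 0.4742; g_veg = 0.32/3.1 = 0.1032; g_pf = 0.099/3.1 = 0.03194.
Total gain g = 0.60934.

0.609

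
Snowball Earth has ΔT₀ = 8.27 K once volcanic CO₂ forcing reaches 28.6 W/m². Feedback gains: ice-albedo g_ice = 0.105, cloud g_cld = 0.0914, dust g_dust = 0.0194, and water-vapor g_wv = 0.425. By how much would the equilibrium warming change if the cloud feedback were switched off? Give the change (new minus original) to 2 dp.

Original: g = 0.6408, ΔT = 8.27/(1−0.6408) = 23.0234 K.
Without cloud: g' = 0.5494, ΔT' = 8.27/(1−0.5494) = 18.3533 K.
Change = 18.3533 − 23.0234 = -4.67 K.

-4.67 K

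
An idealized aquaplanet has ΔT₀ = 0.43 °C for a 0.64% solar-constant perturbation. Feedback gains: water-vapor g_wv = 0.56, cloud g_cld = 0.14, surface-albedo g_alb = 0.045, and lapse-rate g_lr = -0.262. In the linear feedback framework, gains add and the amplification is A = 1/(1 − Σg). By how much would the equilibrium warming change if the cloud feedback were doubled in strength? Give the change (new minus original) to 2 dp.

0.31 °C

Original: g = 0.483, ΔT = 0.43/(1−0.483) = 0.8317 °C.
With doubled cloud: g' = 0.623, ΔT' = 0.43/(1−0.623) = 1.1406 °C.
Change = 1.1406 − 0.8317 = 0.31 °C.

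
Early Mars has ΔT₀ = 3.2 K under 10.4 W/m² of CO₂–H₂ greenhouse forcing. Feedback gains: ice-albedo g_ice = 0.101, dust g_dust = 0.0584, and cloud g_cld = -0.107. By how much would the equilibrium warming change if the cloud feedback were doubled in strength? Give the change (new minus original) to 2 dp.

-0.34 K

Original: g = 0.0524, ΔT = 3.2/(1−0.0524) = 3.3770 K.
With doubled cloud: g' = -0.0546, ΔT' = 3.2/(1+0.0546) = 3.0343 K.
Change = 3.0343 − 3.3770 = -0.34 K.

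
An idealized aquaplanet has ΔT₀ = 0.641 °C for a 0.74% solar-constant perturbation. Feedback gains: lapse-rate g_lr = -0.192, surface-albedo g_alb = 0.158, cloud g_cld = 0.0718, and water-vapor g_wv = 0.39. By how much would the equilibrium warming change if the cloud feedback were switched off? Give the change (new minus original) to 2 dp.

-0.12 °C

Original: g = 0.4278, ΔT = 0.641/(1−0.4278) = 1.1202 °C.
Without cloud: g' = 0.356, ΔT' = 0.641/(1−0.356) = 0.9953 °C.
Change = 0.9953 − 1.1202 = -0.12 °C.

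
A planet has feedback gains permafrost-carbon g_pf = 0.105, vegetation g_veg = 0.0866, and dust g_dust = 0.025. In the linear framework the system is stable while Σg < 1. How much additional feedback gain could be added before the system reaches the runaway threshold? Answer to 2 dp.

0.78

Current total gain = 0.105 + 0.0866 + 0.025 = 0.2166.
Margin to runaway = 1 − 0.2166 = 0.78.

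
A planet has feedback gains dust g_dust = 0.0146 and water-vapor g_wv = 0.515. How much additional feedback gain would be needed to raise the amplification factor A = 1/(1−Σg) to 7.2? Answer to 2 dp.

Current total gain = 0.5296.
Target gain for A = 7.2: g* = 1 − 1/7.2 = 0.8611.
Additional gain needed = 0.8611 − 0.5296 = 0.33.

0.33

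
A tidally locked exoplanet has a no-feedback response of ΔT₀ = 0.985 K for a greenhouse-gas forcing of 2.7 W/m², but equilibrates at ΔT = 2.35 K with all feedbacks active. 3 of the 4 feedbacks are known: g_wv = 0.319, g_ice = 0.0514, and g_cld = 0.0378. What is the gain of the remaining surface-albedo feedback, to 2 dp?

0.17

Amplification A = ΔT/ΔT₀ = 2.35/0.985 = 2.386.
Total gain g = 1 − 1/A = 1 − 1/2.386 = 0.5809.
Known gains sum to 0.319 + 0.0514 + 0.0378 = 0.4082.
g_alb = 0.5809 − 0.4082 = 0.17.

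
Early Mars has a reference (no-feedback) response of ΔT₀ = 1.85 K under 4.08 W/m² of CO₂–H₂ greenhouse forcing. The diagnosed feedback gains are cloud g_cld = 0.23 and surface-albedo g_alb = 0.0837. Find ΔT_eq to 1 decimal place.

Total gain g = 0.23 + 0.0837 = 0.3137.
Amplification A = 1/(1 − 0.3137) = 1.457.
ΔT = 1.85 × 1.457 = 2.7 K.

2.7 K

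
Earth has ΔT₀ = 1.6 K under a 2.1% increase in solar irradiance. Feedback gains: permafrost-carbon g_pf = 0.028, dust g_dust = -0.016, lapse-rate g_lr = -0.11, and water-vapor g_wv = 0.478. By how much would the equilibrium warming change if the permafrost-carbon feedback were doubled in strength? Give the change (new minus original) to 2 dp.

0.12 K

Original: g = 0.38, ΔT = 1.6/(1−0.38) = 2.5806 K.
With doubled permafrost-carbon: g' = 0.408, ΔT' = 1.6/(1−0.408) = 2.7027 K.
Change = 2.7027 − 2.5806 = 0.12 K.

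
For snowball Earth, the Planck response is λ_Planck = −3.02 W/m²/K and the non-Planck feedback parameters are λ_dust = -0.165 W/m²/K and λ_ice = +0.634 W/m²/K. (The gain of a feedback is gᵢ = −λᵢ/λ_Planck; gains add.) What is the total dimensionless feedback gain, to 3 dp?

0.155

Convert to gains: g_dust = -0.165/3.02 = -0.05464; g_ice = 0.634/3.02 = 0.2099.
Total gain g = 0.15526.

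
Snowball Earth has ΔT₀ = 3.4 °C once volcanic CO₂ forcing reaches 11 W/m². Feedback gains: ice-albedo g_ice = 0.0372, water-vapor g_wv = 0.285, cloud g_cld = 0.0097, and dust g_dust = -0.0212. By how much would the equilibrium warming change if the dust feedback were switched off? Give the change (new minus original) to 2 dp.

Original: g = 0.3107, ΔT = 3.4/(1−0.3107) = 4.9325 °C.
Without dust: g' = 0.3319, ΔT' = 3.4/(1−0.3319) = 5.0891 °C.
Change = 5.0891 − 4.9325 = 0.16 °C.

0.16 °C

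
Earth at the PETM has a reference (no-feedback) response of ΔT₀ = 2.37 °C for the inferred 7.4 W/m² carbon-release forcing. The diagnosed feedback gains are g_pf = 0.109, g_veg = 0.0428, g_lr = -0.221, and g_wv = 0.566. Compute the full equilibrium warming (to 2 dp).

4.71 °C

Total gain g = 0.109 + 0.0428 − 0.221 + 0.566 = 0.4968.
Amplification A = 1/(1 − 0.4968) = 1.987.
ΔT = 2.37 × 1.987 = 4.71 °C.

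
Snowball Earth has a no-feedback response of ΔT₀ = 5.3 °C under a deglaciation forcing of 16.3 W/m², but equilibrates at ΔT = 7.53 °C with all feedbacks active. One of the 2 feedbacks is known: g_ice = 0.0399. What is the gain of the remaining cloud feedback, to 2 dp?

0.26

Amplification A = ΔT/ΔT₀ = 7.53/5.3 = 1.421.
Total gain g = 1 − 1/A = 1 − 1/1.421 = 0.2963.
The known gain is 0.0399.
g_cld = 0.2963 − 0.0399 = 0.26.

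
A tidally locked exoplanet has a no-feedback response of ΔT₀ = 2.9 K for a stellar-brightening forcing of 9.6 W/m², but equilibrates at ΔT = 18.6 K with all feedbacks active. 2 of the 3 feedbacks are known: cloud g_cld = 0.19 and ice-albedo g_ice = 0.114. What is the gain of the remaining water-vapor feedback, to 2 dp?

0.54

Amplification A = ΔT/ΔT₀ = 18.6/2.9 = 6.414.
Total gain g = 1 − 1/A = 1 − 1/6.414 = 0.8441.
Known gains sum to 0.19 + 0.114 = 0.304.
g_wv = 0.8441 − 0.304 = 0.54.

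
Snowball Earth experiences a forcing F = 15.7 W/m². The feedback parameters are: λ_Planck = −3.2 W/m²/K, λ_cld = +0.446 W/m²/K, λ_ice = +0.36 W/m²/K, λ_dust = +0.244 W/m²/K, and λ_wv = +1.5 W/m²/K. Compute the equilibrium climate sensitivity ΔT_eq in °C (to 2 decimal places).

24.15 °C

Net feedback parameter λ = (−3.2) + (+0.446) + (+0.36) + (+0.244) + (+1.5) = -0.65 W/m²/K.
ΔT = −F/λ = −15.7/(-0.65) = 24.15 °C.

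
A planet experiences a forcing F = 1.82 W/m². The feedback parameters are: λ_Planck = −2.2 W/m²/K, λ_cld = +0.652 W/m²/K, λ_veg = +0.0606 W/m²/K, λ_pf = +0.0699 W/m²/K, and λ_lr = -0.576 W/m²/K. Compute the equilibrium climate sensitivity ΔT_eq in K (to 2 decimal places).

Net feedback parameter λ = (−2.2) + (+0.652) + (+0.0606) + (+0.0699) + (-0.576) = -1.9935 W/m²/K.
ΔT = −F/λ = −1.82/(-1.9935) = 0.91 K.

0.91 K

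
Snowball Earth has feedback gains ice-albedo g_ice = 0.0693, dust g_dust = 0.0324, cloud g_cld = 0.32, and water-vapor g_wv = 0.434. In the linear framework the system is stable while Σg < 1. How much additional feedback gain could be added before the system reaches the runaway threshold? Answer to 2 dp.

Current total gain = 0.0693 + 0.0324 + 0.32 + 0.434 = 0.8557.
Margin to runaway = 1 − 0.8557 = 0.14.

0.14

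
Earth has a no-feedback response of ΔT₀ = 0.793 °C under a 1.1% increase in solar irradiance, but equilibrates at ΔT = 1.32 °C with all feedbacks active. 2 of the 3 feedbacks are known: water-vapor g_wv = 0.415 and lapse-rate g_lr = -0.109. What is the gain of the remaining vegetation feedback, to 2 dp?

Amplification A = ΔT/ΔT₀ = 1.32/0.793 = 1.665.
Total gain g = 1 − 1/A = 1 − 1/1.665 = 0.3994.
Known gains sum to 0.415 − 0.109 = 0.306.
g_veg = 0.3994 − 0.306 = 0.09.

0.09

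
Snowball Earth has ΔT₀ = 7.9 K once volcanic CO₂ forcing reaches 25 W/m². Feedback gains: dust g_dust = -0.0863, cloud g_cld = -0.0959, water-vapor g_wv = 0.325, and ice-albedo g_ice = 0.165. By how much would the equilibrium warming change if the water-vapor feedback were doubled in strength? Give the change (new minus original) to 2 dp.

10.10 K

Original: g = 0.3078, ΔT = 7.9/(1−0.3078) = 11.4129 K.
With doubled water-vapor: g' = 0.6328, ΔT' = 7.9/(1−0.6328) = 21.5142 K.
Change = 21.5142 − 11.4129 = 10.10 K.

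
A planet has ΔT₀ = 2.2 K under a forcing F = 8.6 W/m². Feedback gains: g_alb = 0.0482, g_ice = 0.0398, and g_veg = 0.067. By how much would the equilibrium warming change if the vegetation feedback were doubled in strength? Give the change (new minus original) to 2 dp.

0.22 K

Original: g = 0.155, ΔT = 2.2/(1−0.155) = 2.6036 K.
With doubled vegetation: g' = 0.222, ΔT' = 2.2/(1−0.222) = 2.8278 K.
Change = 2.8278 − 2.6036 = 0.22 K.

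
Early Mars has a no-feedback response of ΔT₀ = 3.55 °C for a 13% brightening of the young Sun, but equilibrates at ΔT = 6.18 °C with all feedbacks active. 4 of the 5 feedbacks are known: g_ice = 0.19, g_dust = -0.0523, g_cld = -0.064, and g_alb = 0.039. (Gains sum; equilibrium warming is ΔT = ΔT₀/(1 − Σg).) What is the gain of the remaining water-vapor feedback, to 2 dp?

Amplification A = ΔT/ΔT₀ = 6.18/3.55 = 1.741.
Total gain g = 1 − 1/A = 1 − 1/1.741 = 0.4256.
Known gains sum to 0.19 − 0.0523 − 0.064 + 0.039 = 0.1127.
g_wv = 0.4256 − 0.1127 = 0.31.

0.31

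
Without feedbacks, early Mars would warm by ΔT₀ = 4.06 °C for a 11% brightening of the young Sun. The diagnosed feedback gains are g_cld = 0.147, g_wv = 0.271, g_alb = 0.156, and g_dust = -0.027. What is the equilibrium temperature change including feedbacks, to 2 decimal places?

8.96 °C

Total gain g = 0.147 + 0.271 + 0.156 − 0.027 = 0.547.
Amplification A = 1/(1 − 0.547) = 2.208.
ΔT = 4.06 × 2.208 = 8.96 °C.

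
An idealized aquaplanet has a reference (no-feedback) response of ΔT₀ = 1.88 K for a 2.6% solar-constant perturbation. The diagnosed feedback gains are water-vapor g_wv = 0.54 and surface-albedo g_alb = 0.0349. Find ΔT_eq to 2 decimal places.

Total gain g = 0.54 + 0.0349 = 0.5749.
Amplification A = 1/(1 − 0.5749) = 2.352.
ΔT = 1.88 × 2.352 = 4.42 K.

4.42 K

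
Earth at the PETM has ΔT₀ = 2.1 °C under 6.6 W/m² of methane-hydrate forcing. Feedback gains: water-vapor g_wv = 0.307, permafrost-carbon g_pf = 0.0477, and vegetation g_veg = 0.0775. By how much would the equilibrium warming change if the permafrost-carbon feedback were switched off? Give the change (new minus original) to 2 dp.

Original: g = 0.4322, ΔT = 2.1/(1−0.4322) = 3.6985 °C.
Without permafrost-carbon: g' = 0.3845, ΔT' = 2.1/(1−0.3845) = 3.4119 °C.
Change = 3.4119 − 3.6985 = -0.29 °C.

-0.29 °C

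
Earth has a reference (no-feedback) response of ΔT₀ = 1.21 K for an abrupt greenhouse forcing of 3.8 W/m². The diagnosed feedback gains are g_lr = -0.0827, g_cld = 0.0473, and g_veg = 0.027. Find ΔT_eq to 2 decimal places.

1.20 K

Total gain g = -0.0827 + 0.0473 + 0.027 = -0.0084.
Amplification A = 1/(1 + 0.0084) = 0.9917.
ΔT = 1.21 × 0.9917 = 1.20 K.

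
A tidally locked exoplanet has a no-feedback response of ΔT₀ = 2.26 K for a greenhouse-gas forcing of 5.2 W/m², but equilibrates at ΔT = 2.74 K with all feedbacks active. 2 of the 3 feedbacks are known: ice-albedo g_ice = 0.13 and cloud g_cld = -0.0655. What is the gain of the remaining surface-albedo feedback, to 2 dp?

Amplification A = ΔT/ΔT₀ = 2.74/2.26 = 1.212.
Total gain g = 1 − 1/A = 1 − 1/1.212 = 0.1749.
Known gains sum to 0.13 − 0.0655 = 0.0645.
g_alb = 0.1749 − 0.0645 = 0.11.

0.11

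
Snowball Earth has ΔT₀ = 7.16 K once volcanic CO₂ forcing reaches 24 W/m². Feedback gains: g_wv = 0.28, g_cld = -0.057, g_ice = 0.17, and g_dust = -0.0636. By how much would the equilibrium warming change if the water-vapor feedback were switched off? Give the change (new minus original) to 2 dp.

Original: g = 0.3294, ΔT = 7.16/(1−0.3294) = 10.6770 K.
Without water-vapor: g' = 0.0494, ΔT' = 7.16/(1−0.0494) = 7.5321 K.
Change = 7.5321 − 10.6770 = -3.14 K.

-3.14 K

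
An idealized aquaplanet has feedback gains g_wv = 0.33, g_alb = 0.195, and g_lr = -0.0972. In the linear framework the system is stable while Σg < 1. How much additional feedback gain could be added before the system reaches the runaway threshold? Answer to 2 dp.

0.57

Current total gain = 0.33 + 0.195 − 0.0972 = 0.4278.
Margin to runaway = 1 − 0.4278 = 0.57.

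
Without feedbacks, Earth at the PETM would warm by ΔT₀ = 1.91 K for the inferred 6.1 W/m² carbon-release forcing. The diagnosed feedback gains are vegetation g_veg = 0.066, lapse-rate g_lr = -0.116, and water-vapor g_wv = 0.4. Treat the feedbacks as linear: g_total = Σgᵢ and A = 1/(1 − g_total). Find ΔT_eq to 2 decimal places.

Total gain g = 0.066 − 0.116 + 0.4 = 0.35.
Amplification A = 1/(1 − 0.35) = 1.538.
ΔT = 1.91 × 1.538 = 2.94 K.

2.94 K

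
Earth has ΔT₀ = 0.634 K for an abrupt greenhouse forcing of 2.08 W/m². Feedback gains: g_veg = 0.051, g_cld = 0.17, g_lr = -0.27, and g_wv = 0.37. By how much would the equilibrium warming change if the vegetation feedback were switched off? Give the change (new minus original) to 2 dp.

Original: g = 0.321, ΔT = 0.634/(1−0.321) = 0.9337 K.
Without vegetation: g' = 0.27, ΔT' = 0.634/(1−0.27) = 0.8685 K.
Change = 0.8685 − 0.9337 = -0.07 K.

-0.07 K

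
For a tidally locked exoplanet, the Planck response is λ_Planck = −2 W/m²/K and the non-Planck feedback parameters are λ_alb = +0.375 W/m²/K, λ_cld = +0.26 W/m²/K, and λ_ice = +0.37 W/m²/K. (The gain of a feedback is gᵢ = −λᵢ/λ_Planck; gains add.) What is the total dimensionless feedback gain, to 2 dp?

Convert to gains: g_alb = 0.375/2 = 0.1875; g_cld = 0.26/2 = 0.13; g_ice = 0.37/2 = 0.185.
Total gain g = 0.5025.

0.50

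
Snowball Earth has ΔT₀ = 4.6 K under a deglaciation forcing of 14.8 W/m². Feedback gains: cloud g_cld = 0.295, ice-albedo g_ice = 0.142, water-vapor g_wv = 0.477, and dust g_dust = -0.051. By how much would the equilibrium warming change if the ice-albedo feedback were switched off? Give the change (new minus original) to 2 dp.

-17.09 K

Original: g = 0.863, ΔT = 4.6/(1−0.863) = 33.5766 K.
Without ice-albedo: g' = 0.721, ΔT' = 4.6/(1−0.721) = 16.4875 K.
Change = 16.4875 − 33.5766 = -17.09 K.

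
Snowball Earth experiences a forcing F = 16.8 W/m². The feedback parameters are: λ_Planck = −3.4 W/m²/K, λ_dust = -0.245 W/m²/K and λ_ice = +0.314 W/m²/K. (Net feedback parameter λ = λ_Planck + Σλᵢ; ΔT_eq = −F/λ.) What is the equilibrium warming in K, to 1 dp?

Net feedback parameter λ = (−3.4) + (-0.245) + (+0.314) = -3.331 W/m²/K.
ΔT = −F/λ = −16.8/(-3.331) = 5.0 K.

5.0 K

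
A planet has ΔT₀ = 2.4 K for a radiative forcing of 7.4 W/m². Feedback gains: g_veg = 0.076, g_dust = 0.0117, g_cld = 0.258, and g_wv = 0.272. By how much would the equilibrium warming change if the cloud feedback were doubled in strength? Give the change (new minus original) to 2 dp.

13.03 K

Original: g = 0.6177, ΔT = 2.4/(1−0.6177) = 6.2778 K.
With doubled cloud: g' = 0.8757, ΔT' = 2.4/(1−0.8757) = 19.3081 K.
Change = 19.3081 − 6.2778 = 13.03 K.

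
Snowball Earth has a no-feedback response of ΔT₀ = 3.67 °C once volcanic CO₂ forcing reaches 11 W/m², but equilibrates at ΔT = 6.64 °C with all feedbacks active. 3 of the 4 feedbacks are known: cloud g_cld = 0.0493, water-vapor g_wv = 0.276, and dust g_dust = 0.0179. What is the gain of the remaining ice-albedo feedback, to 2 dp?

Amplification A = ΔT/ΔT₀ = 6.64/3.67 = 1.809.
Total gain g = 1 − 1/A = 1 − 1/1.809 = 0.4472.
Known gains sum to 0.0493 + 0.276 + 0.0179 = 0.3432.
g_ice = 0.4472 − 0.3432 = 0.10.

0.10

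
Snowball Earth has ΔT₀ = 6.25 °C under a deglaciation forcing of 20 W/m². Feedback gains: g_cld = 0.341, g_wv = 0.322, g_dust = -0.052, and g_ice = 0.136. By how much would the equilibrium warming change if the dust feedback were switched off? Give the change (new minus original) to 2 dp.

Original: g = 0.747, ΔT = 6.25/(1−0.747) = 24.7036 °C.
Without dust: g' = 0.799, ΔT' = 6.25/(1−0.799) = 31.0945 °C.
Change = 31.0945 − 24.7036 = 6.39 °C.

6.39 °C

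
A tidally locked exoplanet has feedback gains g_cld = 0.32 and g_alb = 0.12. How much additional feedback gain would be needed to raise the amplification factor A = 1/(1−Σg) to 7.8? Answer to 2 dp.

Current total gain = 0.44.
Target gain for A = 7.8: g* = 1 − 1/7.8 = 0.8718.
Additional gain needed = 0.8718 − 0.44 = 0.43.

0.43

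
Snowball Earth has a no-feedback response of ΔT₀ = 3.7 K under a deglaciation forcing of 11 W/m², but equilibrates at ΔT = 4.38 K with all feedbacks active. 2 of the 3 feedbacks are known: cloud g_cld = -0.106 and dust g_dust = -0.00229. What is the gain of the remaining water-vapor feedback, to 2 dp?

0.26

Amplification A = ΔT/ΔT₀ = 4.38/3.7 = 1.184.
Total gain g = 1 − 1/A = 1 − 1/1.184 = 0.1554.
Known gains sum to -0.106 − 0.00229 = -0.10829.
g_wv = 0.1554 + 0.10829 = 0.26.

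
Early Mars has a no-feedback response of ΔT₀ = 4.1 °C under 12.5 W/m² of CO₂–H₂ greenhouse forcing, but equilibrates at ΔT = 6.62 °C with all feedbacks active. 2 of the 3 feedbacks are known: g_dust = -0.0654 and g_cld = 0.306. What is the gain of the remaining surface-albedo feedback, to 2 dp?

Amplification A = ΔT/ΔT₀ = 6.62/4.1 = 1.615.
Total gain g = 1 − 1/A = 1 − 1/1.615 = 0.3808.
Known gains sum to -0.0654 + 0.306 = 0.2406.
g_alb = 0.3808 − 0.2406 = 0.14.

0.14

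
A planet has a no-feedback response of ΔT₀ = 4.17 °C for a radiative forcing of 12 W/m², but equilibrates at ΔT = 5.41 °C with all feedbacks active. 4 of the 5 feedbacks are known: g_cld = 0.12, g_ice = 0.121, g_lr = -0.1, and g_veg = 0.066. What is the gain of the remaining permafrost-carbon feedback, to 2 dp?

0.02

Amplification A = ΔT/ΔT₀ = 5.41/4.17 = 1.297.
Total gain g = 1 − 1/A = 1 − 1/1.297 = 0.229.
Known gains sum to 0.12 + 0.121 − 0.1 + 0.066 = 0.207.
g_pf = 0.229 − 0.207 = 0.02.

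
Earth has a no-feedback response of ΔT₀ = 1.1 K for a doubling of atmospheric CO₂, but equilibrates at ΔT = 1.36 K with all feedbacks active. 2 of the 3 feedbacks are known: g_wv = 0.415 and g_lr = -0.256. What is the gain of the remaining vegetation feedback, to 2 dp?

0.03

Amplification A = ΔT/ΔT₀ = 1.36/1.1 = 1.236.
Total gain g = 1 − 1/A = 1 − 1/1.236 = 0.1909.
Known gains sum to 0.415 − 0.256 = 0.159.
g_veg = 0.1909 − 0.159 = 0.03.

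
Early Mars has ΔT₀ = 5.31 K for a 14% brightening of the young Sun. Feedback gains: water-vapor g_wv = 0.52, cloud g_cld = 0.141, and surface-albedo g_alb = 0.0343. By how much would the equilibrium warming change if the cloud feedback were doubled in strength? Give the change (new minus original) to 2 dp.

15.01 K

Original: g = 0.6953, ΔT = 5.31/(1−0.6953) = 17.4270 K.
With doubled cloud: g' = 0.8363, ΔT' = 5.31/(1−0.8363) = 32.4374 K.
Change = 32.4374 − 17.4270 = 15.01 K.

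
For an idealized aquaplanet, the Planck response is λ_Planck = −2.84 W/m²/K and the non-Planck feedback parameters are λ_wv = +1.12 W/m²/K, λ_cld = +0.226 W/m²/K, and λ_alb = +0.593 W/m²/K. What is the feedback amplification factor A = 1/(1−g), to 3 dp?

3.152

Convert to gains: g_wv = 1.12/2.84 = 0.3944; g_cld = 0.226/2.84 = 0.07958; g_alb = 0.593/2.84 = 0.2088.
Total gain g = 0.68278.
A = 1/(1 − 0.68278) = 3.152.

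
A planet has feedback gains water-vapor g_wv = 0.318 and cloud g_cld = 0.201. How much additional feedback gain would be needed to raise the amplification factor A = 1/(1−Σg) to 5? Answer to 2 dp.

Current total gain = 0.519.
Target gain for A = 5: g* = 1 − 1/5 = 0.8.
Additional gain needed = 0.8 − 0.519 = 0.28.

0.28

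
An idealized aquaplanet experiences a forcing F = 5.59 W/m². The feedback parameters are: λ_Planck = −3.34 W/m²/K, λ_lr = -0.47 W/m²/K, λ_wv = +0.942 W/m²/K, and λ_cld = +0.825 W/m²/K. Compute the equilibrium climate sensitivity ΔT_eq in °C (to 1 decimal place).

2.7 °C

Net feedback parameter λ = (−3.34) + (-0.47) + (+0.942) + (+0.825) = -2.043 W/m²/K.
ΔT = −F/λ = −5.59/(-2.043) = 2.7 °C.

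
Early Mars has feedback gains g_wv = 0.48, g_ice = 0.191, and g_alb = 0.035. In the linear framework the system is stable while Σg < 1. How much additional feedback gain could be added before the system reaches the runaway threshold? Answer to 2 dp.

Current total gain = 0.48 + 0.191 + 0.035 = 0.706.
Margin to runaway = 1 − 0.706 = 0.29.

0.29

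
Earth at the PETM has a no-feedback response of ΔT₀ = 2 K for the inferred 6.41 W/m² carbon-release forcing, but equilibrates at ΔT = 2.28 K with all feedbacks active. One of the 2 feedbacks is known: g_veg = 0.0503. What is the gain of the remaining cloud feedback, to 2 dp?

Amplification A = ΔT/ΔT₀ = 2.28/2 = 1.14.
Total gain g = 1 − 1/A = 1 − 1/1.14 = 0.1228.
The known gain is 0.0503.
g_cld = 0.1228 − 0.0503 = 0.07.

0.07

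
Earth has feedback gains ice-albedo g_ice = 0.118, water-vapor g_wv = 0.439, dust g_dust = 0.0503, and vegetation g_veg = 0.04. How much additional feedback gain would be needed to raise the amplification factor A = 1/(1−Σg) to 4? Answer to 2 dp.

Current total gain = 0.6473.
Target gain for A = 4: g* = 1 − 1/4 = 0.75.
Additional gain needed = 0.75 − 0.6473 = 0.10.

0.10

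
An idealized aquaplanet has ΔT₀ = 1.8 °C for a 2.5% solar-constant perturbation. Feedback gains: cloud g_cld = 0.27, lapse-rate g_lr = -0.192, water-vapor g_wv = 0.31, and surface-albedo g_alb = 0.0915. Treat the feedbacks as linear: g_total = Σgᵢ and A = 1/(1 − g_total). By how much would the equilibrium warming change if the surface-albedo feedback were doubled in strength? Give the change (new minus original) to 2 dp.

Original: g = 0.4795, ΔT = 1.8/(1−0.4795) = 3.4582 °C.
With doubled surface-albedo: g' = 0.571, ΔT' = 1.8/(1−0.571) = 4.1958 °C.
Change = 4.1958 − 3.4582 = 0.74 °C.

0.74 °C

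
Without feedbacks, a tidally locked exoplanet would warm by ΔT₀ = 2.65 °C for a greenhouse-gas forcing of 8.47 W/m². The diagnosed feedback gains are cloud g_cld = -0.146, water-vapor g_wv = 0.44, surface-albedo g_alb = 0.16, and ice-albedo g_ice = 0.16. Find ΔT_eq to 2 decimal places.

Total gain g = -0.146 + 0.44 + 0.16 + 0.16 = 0.614.
Amplification A = 1/(1 − 0.614) = 2.591.
ΔT = 2.65 × 2.591 = 6.87 °C.

6.87 °C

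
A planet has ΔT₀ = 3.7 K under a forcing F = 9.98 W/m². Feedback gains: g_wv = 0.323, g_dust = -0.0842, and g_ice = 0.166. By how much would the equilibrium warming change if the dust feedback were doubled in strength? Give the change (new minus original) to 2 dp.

-0.77 K

Original: g = 0.4048, ΔT = 3.7/(1−0.4048) = 6.2164 K.
With doubled dust: g' = 0.3206, ΔT' = 3.7/(1−0.3206) = 5.4460 K.
Change = 5.4460 − 6.2164 = -0.77 K.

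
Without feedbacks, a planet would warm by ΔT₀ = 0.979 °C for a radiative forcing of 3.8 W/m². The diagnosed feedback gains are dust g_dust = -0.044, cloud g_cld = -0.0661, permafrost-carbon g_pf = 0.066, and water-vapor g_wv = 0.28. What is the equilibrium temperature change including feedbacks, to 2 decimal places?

1.28 °C

Total gain g = -0.044 − 0.0661 + 0.066 + 0.28 = 0.2359.
Amplification A = 1/(1 − 0.2359) = 1.309.
ΔT = 0.979 × 1.309 = 1.28 °C.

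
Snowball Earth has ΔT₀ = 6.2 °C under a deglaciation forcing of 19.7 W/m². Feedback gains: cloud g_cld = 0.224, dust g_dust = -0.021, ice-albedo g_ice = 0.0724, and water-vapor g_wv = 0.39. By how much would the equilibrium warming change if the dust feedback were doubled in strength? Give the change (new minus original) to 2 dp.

Original: g = 0.6654, ΔT = 6.2/(1−0.6654) = 18.5296 °C.
With doubled dust: g' = 0.6444, ΔT' = 6.2/(1−0.6444) = 17.4353 °C.
Change = 17.4353 − 18.5296 = -1.09 °C.

-1.09 °C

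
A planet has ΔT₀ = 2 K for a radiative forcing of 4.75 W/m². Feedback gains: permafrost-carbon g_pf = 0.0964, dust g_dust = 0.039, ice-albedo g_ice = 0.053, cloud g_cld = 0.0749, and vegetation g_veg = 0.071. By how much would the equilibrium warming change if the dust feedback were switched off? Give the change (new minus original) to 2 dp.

Original: g = 0.3343, ΔT = 2/(1−0.3343) = 3.0044 K.
Without dust: g' = 0.2953, ΔT' = 2/(1−0.2953) = 2.8381 K.
Change = 2.8381 − 3.0044 = -0.17 K.

-0.17 K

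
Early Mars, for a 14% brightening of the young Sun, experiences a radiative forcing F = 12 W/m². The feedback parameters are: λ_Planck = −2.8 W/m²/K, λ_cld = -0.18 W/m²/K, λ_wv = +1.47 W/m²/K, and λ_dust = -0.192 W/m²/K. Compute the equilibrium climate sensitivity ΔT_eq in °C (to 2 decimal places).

7.05 °C

Net feedback parameter λ = (−2.8) + (-0.18) + (+1.47) + (-0.192) = -1.702 W/m²/K.
ΔT = −F/λ = −12/(-1.702) = 7.05 °C.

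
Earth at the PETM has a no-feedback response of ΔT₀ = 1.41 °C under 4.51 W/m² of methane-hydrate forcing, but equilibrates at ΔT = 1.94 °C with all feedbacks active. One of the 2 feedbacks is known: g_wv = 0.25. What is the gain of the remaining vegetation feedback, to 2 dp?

0.02

Amplification A = ΔT/ΔT₀ = 1.94/1.41 = 1.376.
Total gain g = 1 − 1/A = 1 − 1/1.376 = 0.2733.
The known gain is 0.25.
g_veg = 0.2733 − 0.25 = 0.02.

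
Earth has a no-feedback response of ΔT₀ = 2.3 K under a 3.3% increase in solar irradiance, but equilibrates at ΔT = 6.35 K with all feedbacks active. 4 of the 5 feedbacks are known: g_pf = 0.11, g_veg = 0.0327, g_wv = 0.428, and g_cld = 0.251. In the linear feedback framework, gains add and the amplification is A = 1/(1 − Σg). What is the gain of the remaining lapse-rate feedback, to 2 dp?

-0.18

Amplification A = ΔT/ΔT₀ = 6.35/2.3 = 2.761.
Total gain g = 1 − 1/A = 1 − 1/2.761 = 0.6378.
Known gains sum to 0.11 + 0.0327 + 0.428 + 0.251 = 0.8217.
g_lr = 0.6378 − 0.8217 = -0.18.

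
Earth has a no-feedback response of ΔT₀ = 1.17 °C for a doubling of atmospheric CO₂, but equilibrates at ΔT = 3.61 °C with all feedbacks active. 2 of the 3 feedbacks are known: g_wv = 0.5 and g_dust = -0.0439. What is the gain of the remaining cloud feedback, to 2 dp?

0.22

Amplification A = ΔT/ΔT₀ = 3.61/1.17 = 3.085.
Total gain g = 1 − 1/A = 1 − 1/3.085 = 0.6759.
Known gains sum to 0.5 − 0.0439 = 0.4561.
g_cld = 0.6759 − 0.4561 = 0.22.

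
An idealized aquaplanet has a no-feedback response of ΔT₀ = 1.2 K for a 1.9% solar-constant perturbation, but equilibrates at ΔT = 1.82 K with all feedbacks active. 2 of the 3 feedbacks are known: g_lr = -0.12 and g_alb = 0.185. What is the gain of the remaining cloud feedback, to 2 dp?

Amplification A = ΔT/ΔT₀ = 1.82/1.2 = 1.517.
Total gain g = 1 − 1/A = 1 − 1/1.517 = 0.3408.
Known gains sum to -0.12 + 0.185 = 0.065.
g_cld = 0.3408 − 0.065 = 0.28.

0.28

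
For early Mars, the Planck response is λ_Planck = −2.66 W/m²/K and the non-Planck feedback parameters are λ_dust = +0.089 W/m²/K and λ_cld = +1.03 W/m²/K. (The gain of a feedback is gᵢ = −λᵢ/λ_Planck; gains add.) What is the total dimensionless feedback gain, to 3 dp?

Convert to gains: g_dust = 0.089/2.66 = 0.03346; g_cld = 1.03/2.66 = 0.3872.
Total gain g = 0.42066.

0.421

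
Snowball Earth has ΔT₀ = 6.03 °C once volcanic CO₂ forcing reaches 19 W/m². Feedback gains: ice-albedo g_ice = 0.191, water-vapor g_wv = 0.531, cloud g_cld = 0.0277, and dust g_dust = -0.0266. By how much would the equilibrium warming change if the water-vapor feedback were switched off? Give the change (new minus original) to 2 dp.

-14.31 °C

Original: g = 0.7231, ΔT = 6.03/(1−0.7231) = 21.7768 °C.
Without water-vapor: g' = 0.1921, ΔT' = 6.03/(1−0.1921) = 7.4638 °C.
Change = 7.4638 − 21.7768 = -14.31 °C.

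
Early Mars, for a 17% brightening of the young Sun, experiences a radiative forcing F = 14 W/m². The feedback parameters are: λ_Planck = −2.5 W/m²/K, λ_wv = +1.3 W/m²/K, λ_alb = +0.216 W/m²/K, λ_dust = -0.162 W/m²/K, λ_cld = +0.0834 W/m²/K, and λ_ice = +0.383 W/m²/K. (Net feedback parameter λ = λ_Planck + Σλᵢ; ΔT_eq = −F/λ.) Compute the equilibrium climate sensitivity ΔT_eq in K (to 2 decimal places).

Net feedback parameter λ = (−2.5) + (+1.3) + (+0.216) + (-0.162) + (+0.0834) + (+0.383) = -0.6796 W/m²/K.
ΔT = −F/λ = −14/(-0.6796) = 20.60 K.

20.60 K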